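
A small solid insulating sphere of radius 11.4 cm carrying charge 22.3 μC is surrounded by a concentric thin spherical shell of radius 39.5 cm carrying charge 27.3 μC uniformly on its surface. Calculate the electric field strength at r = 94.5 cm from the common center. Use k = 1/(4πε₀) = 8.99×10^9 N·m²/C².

Symmetry ⇒ E = E(r) r̂. Gaussian sphere of radius r = 94.5 cm (r > 39.5 cm, enclosing both).
Q_enc = (22.3 μC) + (27.3 μC) = 4.96e-5 C.
Applying ∮E·dA = Q_enc/ε₀ with Φ = E(4πr²):
E = k|Q_enc|/r² = (8.99×10^9)(4.96×10^-5)/(0.945)² = 4.99e5 N/C.

E ≈ 4.99×10^5 N/C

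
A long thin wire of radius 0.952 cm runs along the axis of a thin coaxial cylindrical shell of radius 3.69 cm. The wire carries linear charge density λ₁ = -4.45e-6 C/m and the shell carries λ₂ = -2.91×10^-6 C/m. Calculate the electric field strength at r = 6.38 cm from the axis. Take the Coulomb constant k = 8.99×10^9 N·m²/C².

E ≈ 2.07×10^6 N/C

By cylindrical symmetry E is radial; use a coaxial Gaussian cylinder of radius 6.38 cm and length L (r > 3.69 cm, enclosing both).
λ_enc = λ₁ + λ₂ = (-4.45e-6) + (-2.91e-6) = -7.36×10^-6 C/m.
Since E is radial and uniform over the curved surface, Φ = E·2πrL = Q_enc/ε₀ = λ_enc L/ε₀.
E = 2k|λ_enc|/r = 2(8.99×10^9)(7.36×10^-6)/(0.0638) = 2.07×10^6 N/C.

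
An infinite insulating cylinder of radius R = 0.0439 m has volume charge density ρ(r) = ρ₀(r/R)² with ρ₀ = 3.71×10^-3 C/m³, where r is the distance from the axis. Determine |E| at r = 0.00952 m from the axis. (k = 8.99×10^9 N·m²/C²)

Coaxial Gaussian cylinder, radius r = 0.00952 m, length L (r < R).
λ_enc = ∫₀^r ρ(r')·2πr' dr' = (2πρ₀/R²)·r^4/4 = 2.484e-8 C/m.
Gauss's law: E·2πrL = λ_enc L/ε₀.
E = 2k|λ_enc|/r = 2(8.99×10^9)(2.484×10^-8)/(0.00952) = 4.69e4 N/C.

E ≈ 4.69e4 N/C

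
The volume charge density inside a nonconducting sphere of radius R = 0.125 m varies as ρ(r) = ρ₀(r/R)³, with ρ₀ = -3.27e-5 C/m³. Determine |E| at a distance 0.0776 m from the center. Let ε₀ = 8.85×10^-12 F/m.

|E| ≈ 1.14×10^4 V/m

Symmetry ⇒ E = E(r) r̂. Gaussian sphere of radius r = 0.0776 m (r < R).
Q_enc = ∫₀^r ρ(r')·4πr'² dr' = (4πρ₀/R³) ∫₀^r r'^5 dr' = 4πρ₀ r^6/(6·R³) = -7.657×10^-9 C.
Applying ∮E·dA = Q_enc/ε₀ with Φ = E(4πr²):
E = |Q_enc|/(4πε₀r²) = (7.657×10^-9)/(4π·8.85×10^-12·(0.0776)²) = 1.14e4 N/C.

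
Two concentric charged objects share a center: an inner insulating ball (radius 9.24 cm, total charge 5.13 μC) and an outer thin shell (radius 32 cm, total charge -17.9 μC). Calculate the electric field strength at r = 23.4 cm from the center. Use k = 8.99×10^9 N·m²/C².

8.42×10^5 N/C

Symmetry ⇒ E = E(r) r̂. Gaussian sphere of radius r = 23.4 cm (between the bodies, 9.24 cm < r < 32 cm).
The shell at 32 cm lies outside the Gaussian surface, so Q_enc = 5.13 μC = 5.13×10^-6 C.
Since E is radial and uniform over the Gaussian sphere, Φ = E·4πr² = Q_enc/ε₀.
E = k|Q_enc|/r² = (8.99×10^9)(5.13×10^-6)/(0.234)² = 8.42e5 N/C.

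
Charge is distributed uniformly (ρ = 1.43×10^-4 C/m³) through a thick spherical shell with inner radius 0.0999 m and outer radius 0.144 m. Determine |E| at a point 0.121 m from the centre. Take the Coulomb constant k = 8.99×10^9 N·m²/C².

E = 2.85e5 N/C

Symmetry ⇒ E = E(r) r̂. Gaussian sphere of radius r = 0.121 m (within the shell material, 0.0999 m < r < 0.144 m).
Enclosed charge is the volume from a to r: Q_enc = (4π/3)ρ(r³ − a³) = 4.64×10^-7 C.
Applying ∮E·dA = Q_enc/ε₀ with Φ = E(4πr²):
E = k|Q_enc|/r² = (8.99×10^9)(4.64×10^-7)/(0.121)² = 2.85×10^5 N/C.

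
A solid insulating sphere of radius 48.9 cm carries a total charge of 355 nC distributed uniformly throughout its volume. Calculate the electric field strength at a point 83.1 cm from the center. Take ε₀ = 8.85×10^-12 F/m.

E = 4.62e3 V/m

Take a concentric spherical Gaussian surface of radius r = 83.1 cm (r > R, so the entire charge is enclosed).
Q_enc = 355 nC = 3.55e-7 C.
Since E is radial and uniform over the Gaussian sphere, Φ = E·4πr² = Q_enc/ε₀.
E = |Q_enc|/(4πε₀r²) = (3.55×10^-7)/(4π·8.85×10^-12·(0.831)²) = 4.62×10^3 N/C.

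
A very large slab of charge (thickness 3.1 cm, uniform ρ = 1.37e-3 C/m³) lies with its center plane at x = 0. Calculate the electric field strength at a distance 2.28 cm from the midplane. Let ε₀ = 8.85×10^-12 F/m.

|E| = 2.40e6 V/m

The point |x| = 2.28 cm lies outside the slab (half-thickness 0.0155 m). A symmetric pillbox spanning the full slab encloses Q_enc = ρ·d·A.
Flux = 2EA ⇒ E = |ρ|d/(2ε₀), independent of distance outside.
E = (1.37×10^-3)(0.031)/(2·8.85×10^-12) = 2.40×10^6 N/C.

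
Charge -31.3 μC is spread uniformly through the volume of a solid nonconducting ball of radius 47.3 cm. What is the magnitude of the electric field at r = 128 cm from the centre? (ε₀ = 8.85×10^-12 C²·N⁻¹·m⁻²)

|E| ≈ 1.72×10^5 N/C

Symmetry ⇒ E = E(r) r̂. Gaussian sphere of radius r = 128 cm (r > R, so the entire charge is enclosed).
Q_enc = -31.3 μC = -3.13e-5 C.
Gauss's law: E·4πr² = Q_enc/ε₀.
E = |Q_enc|/(4πε₀r²) = (3.13e-5)/(4π·8.85×10^-12·(1.28)²) = 1.72×10^5 N/C.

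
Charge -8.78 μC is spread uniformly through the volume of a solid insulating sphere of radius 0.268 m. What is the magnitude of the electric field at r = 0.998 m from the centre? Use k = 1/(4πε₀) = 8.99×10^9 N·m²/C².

Take a concentric spherical Gaussian surface of radius r = 0.998 m (r > R, so the entire charge is enclosed).
Q_enc = -8.78 μC = -8.78×10^-6 C.
Gauss's law: E·4πr² = Q_enc/ε₀.
E = k|Q_enc|/r² = (8.99×10^9)(8.78e-6)/(0.998)² = 7.92×10^4 N/C.

|E| = 7.92e4 N/C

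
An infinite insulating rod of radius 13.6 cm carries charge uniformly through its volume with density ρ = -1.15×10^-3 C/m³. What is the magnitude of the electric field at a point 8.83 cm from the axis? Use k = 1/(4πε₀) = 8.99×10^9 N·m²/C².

By cylindrical symmetry E is radial; use a coaxial Gaussian cylinder of radius 8.83 cm and length L (r < R).
Enclosed charge per unit length: λ_enc = ρ·πr² = (-1.15×10^-3)π(0.0883)² = -2.817×10^-5 C/m.
Gauss's law: E·2πrL = λ_enc L/ε₀.
E = 2k|λ_enc|/r = 2(8.99×10^9)(2.817×10^-5)/(0.0883) = 5.74×10^6 N/C.

|E| ≈ 5.74×10^6 N/C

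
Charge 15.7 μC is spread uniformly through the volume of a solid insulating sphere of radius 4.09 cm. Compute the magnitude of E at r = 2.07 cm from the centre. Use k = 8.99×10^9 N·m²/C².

Use a concentric Gaussian sphere at r = 2.07 cm (r < R).
Only the charge within r is enclosed: Q_enc = Q·(r/R)³ = (15.7 μC)·(2.07 cm/4.09 cm)³ = 2.035e-6 C.
Since E is radial and uniform over the Gaussian sphere, Φ = E·4πr² = Q_enc/ε₀.
E = k|Q_enc|/r² = (8.99×10^9)(2.035e-6)/(0.0207)² = 4.27×10^7 N/C.

4.27×10^7 N/C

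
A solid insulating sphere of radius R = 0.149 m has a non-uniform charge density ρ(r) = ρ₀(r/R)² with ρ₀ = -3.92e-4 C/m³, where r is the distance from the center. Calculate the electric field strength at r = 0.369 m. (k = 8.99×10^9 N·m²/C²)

Symmetry ⇒ E = E(r) r̂. Gaussian sphere of radius r = 0.369 m (r > R, all charge enclosed).
Q_enc = 4π ∫₀^R ρ₀(r'/R)^2 r'² dr' = 4πρ₀R³/5 = -3.259×10^-6 C.
Gauss's law: E·4πr² = Q_enc/ε₀.
E = k|Q_enc|/r² = (8.99×10^9)(3.259e-6)/(0.369)² = 2.15×10^5 N/C.

|E| = 2.15×10^5 V/m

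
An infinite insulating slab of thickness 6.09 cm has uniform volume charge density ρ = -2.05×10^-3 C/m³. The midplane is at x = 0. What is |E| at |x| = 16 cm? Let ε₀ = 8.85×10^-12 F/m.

The point |x| = 16 cm lies outside the slab (half-thickness 0.03045 m). A symmetric pillbox spanning the full slab encloses Q_enc = ρ·d·A.
Flux = 2EA ⇒ E = |ρ|d/(2ε₀), independent of distance outside.
E = (2.05e-3)(0.0609)/(2·8.85×10^-12) = 7.05×10^6 N/C.

|E| = 7.05e6 V/m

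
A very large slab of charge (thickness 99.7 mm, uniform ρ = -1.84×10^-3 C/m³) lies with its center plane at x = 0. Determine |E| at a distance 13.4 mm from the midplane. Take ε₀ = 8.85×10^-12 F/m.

By symmetry E is perpendicular to the slab. A Gaussian pillbox from −13.4 mm to +13.4 mm (face area A) lies entirely within the slab.
Q_enc = ρ·(2x)·A and flux = 2EA, so 2EA = 2ρxA/ε₀ ⇒ E = |ρ|x/ε₀.
E = (1.84×10^-3)(0.0134)/(8.85×10^-12) = 2.79×10^6 N/C.

E ≈ 2.79e6 N/C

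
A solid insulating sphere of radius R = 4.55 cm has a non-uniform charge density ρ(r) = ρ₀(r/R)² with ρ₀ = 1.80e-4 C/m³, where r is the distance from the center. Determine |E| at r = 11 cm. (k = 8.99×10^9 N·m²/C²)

Take a concentric spherical Gaussian surface of radius r = 11 cm (r > R, all charge enclosed).
Q_enc = 4π ∫₀^R ρ₀(r'/R)^2 r'² dr' = 4πρ₀R³/5 = 4.261×10^-8 C.
By Gauss's law, ∮E·dA = E·4πr² = Q_enc/ε₀.
E = k|Q_enc|/r² = (8.99×10^9)(4.261×10^-8)/(0.11)² = 3.17×10^4 N/C.

3.17×10^4 V/m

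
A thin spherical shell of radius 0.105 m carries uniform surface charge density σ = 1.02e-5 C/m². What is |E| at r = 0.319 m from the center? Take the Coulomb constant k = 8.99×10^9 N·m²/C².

E = 1.25×10^5 N/C

Use a concentric Gaussian sphere at r = 0.319 m (r > 0.105 m).
The entire shell is enclosed: Q_enc = σ·4πR² = (1.02×10^-5)·4π·(0.105)² = 1.413×10^-6 C.
Since E is radial and uniform over the Gaussian sphere, Φ = E·4πr² = Q_enc/ε₀.
E = k|Q_enc|/r² = (8.99×10^9)(1.413e-6)/(0.319)² = 1.25×10^5 N/C.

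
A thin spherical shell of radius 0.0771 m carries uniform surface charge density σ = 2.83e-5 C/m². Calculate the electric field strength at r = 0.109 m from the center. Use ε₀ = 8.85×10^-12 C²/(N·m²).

|E| ≈ 1.60×10^6 V/m

By spherical symmetry E is radial; choose a Gaussian sphere of radius r = 0.109 m (r > 0.0771 m).
The entire shell is enclosed: Q_enc = σ·4πR² = (2.83×10^-5)·4π·(0.0771)² = 2.114e-6 C.
Applying ∮E·dA = Q_enc/ε₀ with Φ = E(4πr²):
E = |Q_enc|/(4πε₀r²) = (2.114×10^-6)/(4π·8.85×10^-12·(0.109)²) = 1.60×10^6 N/C.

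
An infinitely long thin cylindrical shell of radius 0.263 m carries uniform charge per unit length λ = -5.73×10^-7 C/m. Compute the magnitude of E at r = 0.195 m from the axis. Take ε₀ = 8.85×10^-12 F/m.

E = 0 (no enclosed charge)

Coaxial Gaussian cylinder, radius r = 0.195 m, length L (r < 0.263 m, inside the shell).
No charge is enclosed, so Gauss's law gives E·2πrL = 0 ⇒ E = 0.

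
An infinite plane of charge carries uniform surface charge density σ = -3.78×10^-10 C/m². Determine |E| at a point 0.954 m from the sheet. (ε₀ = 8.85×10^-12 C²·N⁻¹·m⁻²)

E = 21.4 N/C

By planar symmetry E is perpendicular to the sheet and uniform; use a Gaussian pillbox with flat faces of area A on each side of the sheet.
Flux Φ = 2EA and Q_enc = σA, so 2EA = σA/ε₀ ⇒ E = |σ|/(2ε₀), independent of distance.
E = |σ|/(2ε₀) = (3.78×10^-10)/(2·8.85×10^-12) = 21.4 N/C.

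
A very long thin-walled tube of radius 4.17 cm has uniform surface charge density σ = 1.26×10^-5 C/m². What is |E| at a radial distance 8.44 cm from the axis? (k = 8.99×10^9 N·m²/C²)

Choose a coaxial cylinder of radius r = 8.44 cm (arbitrary length L) as the Gaussian surface (r > 4.17 cm).
The whole shell is enclosed: λ_enc = σ·2πR = (1.26×10^-5)·2π·(0.0417) = 3.301×10^-6 C/m.
Since E is radial and uniform over the curved surface, Φ = E·2πrL = Q_enc/ε₀ = λ_enc L/ε₀.
E = 2k|λ_enc|/r = 2(8.99×10^9)(3.301×10^-6)/(0.0844) = 7.03×10^5 N/C.

E = 7.03×10^5 N/C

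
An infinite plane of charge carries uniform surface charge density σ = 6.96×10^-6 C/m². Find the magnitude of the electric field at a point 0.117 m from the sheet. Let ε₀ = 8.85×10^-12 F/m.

By planar symmetry E is perpendicular to the sheet and uniform; use a Gaussian pillbox with flat faces of area A on each side of the sheet.
Flux Φ = 2EA and Q_enc = σA, so 2EA = σA/ε₀ ⇒ E = |σ|/(2ε₀), independent of distance.
E = |σ|/(2ε₀) = (6.96e-6)/(2·8.85×10^-12) = 3.93e5 N/C.

|E| ≈ 3.93×10^5 V/m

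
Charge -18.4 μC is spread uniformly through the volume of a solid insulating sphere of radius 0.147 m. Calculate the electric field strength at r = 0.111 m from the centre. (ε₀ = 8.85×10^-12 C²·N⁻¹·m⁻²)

By spherical symmetry E is radial; choose a Gaussian sphere of radius r = 0.111 m (r < R).
For a uniform sphere the enclosed fraction is (r/R)³, so Q_enc = (-18.4 μC)(0.111/0.147)³ = -7.922×10^-6 C.
Applying ∮E·dA = Q_enc/ε₀ with Φ = E(4πr²):
E = |Q_enc|/(4πε₀r²) = (7.922×10^-6)/(4π·8.85×10^-12·(0.111)²) = 5.78e6 N/C.

|E| = 5.78e6 N/C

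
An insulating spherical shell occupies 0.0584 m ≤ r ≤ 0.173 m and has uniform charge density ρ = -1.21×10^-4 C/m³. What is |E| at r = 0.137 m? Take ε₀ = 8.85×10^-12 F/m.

|E| = 5.76×10^5 N/C

Use a concentric Gaussian sphere at r = 0.137 m (within the shell material, 0.0584 m < r < 0.173 m).
Enclosed charge is the volume from a to r: Q_enc = (4π/3)ρ(r³ − a³) = -1.202×10^-6 C.
By Gauss's law, ∮E·dA = E·4πr² = Q_enc/ε₀.
E = |Q_enc|/(4πε₀r²) = (1.202e-6)/(4π·8.85×10^-12·(0.137)²) = 5.76×10^5 N/C.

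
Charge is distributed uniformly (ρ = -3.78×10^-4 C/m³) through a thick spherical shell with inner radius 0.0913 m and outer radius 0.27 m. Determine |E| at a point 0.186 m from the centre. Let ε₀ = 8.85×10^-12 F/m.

2.33×10^6 N/C

By spherical symmetry E is radial; choose a Gaussian sphere of radius r = 0.186 m (within the shell material, 0.0913 m < r < 0.27 m).
Only the shell between 0.0913 m and r is enclosed: Q_enc = ρ·(4π/3)(r³ − a³) = (-3.78e-4)·(4π/3)·((0.186)³ − (0.0913)³) = -8.984×10^-6 C.
Applying ∮E·dA = Q_enc/ε₀ with Φ = E(4πr²):
E = |Q_enc|/(4πε₀r²) = (8.984×10^-6)/(4π·8.85×10^-12·(0.186)²) = 2.33e6 N/C.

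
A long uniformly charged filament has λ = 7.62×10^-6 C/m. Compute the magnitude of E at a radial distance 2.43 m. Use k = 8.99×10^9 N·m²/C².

|E| ≈ 5.64e4 N/C

By cylindrical symmetry E is radial; use a coaxial Gaussian cylinder of radius 2.43 m and length L.
Q_enc = λL, so λ_enc = 7.62e-6 C/m.
By Gauss's law (flux through the curved wall only), E·2πrL = λ_enc L/ε₀.
E = 2k|λ_enc|/r = 2(8.99×10^9)(7.62×10^-6)/(2.43) = 5.64×10^4 N/C.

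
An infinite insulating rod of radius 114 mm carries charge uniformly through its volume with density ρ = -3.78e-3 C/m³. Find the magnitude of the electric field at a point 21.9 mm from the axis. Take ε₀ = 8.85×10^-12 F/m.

Choose a coaxial cylinder of radius r = 21.9 mm (arbitrary length L) as the Gaussian surface (r < R).
Charge inside radius r per length L is ρ·πr²·L, so λ_enc = ρπr² = -5.695×10^-6 C/m.
Applying ∮E·dA = Q_enc/ε₀ with the end caps contributing no flux:
E = |λ_enc|/(2πε₀r) = (5.695e-6)/(2π·8.85×10^-12·0.0219) = 4.68e6 N/C.

4.68e6 V/m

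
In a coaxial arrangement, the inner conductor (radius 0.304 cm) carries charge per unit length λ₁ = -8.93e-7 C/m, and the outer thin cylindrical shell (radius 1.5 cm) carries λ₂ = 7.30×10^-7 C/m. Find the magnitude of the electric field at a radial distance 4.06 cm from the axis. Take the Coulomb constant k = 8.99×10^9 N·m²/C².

Take a coaxial cylindrical Gaussian surface of radius r = 4.06 cm and length L (r > 1.5 cm, enclosing both).
λ_enc = λ₁ + λ₂ = (-8.93×10^-7) + (7.30×10^-7) = -1.63×10^-7 C/m.
By Gauss's law (flux through the curved wall only), E·2πrL = λ_enc L/ε₀.
E = 2k|λ_enc|/r = 2(8.99×10^9)(1.63e-7)/(0.0406) = 7.22×10^4 N/C.

7.22e4 V/m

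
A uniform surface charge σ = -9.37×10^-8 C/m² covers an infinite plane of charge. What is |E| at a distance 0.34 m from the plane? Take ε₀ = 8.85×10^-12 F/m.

|E| = 5.29×10^3 N/C

By planar symmetry E is perpendicular to the sheet and uniform; use a Gaussian pillbox with flat faces of area A on each side of the sheet.
Only the two end caps contribute flux: Φ = 2EA. With Q_enc = σA, Gauss's law gives E = |σ|/(2ε₀).
E = |σ|/(2ε₀) = (9.37e-8)/(2·8.85×10^-12) = 5.29e3 N/C.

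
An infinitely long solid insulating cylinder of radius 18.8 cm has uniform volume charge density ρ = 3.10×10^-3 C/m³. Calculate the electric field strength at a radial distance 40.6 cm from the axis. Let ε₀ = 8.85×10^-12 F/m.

Choose a coaxial cylinder of radius r = 40.6 cm (arbitrary length L) as the Gaussian surface (r > 18.8 cm, full cross-section enclosed).
λ_enc = ρ·πR² = (3.10×10^-3)π(0.188)² = 3.442×10^-4 C/m.
Applying ∮E·dA = Q_enc/ε₀ with the end caps contributing no flux:
E = |λ_enc|/(2πε₀r) = (3.442×10^-4)/(2π·8.85×10^-12·0.406) = 1.52×10^7 N/C.

E ≈ 1.52×10^7 N/C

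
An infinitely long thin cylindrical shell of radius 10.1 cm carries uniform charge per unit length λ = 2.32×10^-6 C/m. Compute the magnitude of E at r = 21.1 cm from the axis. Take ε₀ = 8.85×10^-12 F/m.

|E| = 1.98e5 V/m

Choose a coaxial cylinder of radius r = 21.1 cm (arbitrary length L) as the Gaussian surface (r > 10.1 cm).
The full line charge is enclosed: λ_enc = 2.32e-6 C/m.
Gauss's law: E·2πrL = λ_enc L/ε₀.
E = |λ_enc|/(2πε₀r) = (2.32×10^-6)/(2π·8.85×10^-12·0.211) = 1.98×10^5 N/C.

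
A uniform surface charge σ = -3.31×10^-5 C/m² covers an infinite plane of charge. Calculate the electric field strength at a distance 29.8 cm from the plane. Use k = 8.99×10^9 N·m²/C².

E = 1.87×10^6 N/C

The symmetry is planar: E is normal to the sheet and the same magnitude on both sides. Take a pillbox straddling the sheet with end-cap area A.
Flux Φ = 2EA and Q_enc = σA, so 2EA = σA/ε₀ ⇒ E = |σ|/(2ε₀), independent of distance.
E = 2πk|σ| = 2π(8.99×10^9)(3.31×10^-5) = 1.87×10^6 N/C.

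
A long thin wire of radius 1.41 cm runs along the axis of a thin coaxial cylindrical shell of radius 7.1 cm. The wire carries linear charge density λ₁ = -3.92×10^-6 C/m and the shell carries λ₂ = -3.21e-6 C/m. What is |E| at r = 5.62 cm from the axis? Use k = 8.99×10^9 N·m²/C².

Take a coaxial cylindrical Gaussian surface of radius r = 5.62 cm and length L (between the conductors, 1.41 cm < r < 7.1 cm).
Only the inner wire is enclosed; the outer shell contributes nothing inside itself. λ_enc = λ₁ = -3.92×10^-6 C/m.
By Gauss's law (flux through the curved wall only), E·2πrL = λ_enc L/ε₀.
E = 2k|λ_enc|/r = 2(8.99×10^9)(3.92×10^-6)/(0.0562) = 1.25e6 N/C.

|E| ≈ 1.25×10^6 N/C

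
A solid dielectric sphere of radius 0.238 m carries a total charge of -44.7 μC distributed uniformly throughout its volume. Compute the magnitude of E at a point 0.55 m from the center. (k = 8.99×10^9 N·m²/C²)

Use a concentric Gaussian sphere at r = 0.55 m (r > R, so the entire charge is enclosed).
Q_enc = -44.7 μC = -4.47×10^-5 C.
Applying ∮E·dA = Q_enc/ε₀ with Φ = E(4πr²):
E = k|Q_enc|/r² = (8.99×10^9)(4.47×10^-5)/(0.55)² = 1.33e6 N/C.

|E| = 1.33×10^6 N/C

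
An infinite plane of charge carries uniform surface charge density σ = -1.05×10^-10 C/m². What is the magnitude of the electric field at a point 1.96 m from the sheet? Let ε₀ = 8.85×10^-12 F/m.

The symmetry is planar: E is normal to the sheet and the same magnitude on both sides. Take a pillbox straddling the sheet with end-cap area A.
Only the two end caps contribute flux: Φ = 2EA. With Q_enc = σA, Gauss's law gives E = |σ|/(2ε₀).
E = |σ|/(2ε₀) = (1.05×10^-10)/(2·8.85×10^-12) = 5.93 N/C.

E ≈ 5.93 N/C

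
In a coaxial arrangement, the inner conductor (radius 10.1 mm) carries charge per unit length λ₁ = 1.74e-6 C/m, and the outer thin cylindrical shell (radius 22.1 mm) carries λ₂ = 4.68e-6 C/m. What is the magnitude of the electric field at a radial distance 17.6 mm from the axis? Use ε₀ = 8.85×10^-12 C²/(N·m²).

E = 1.78×10^6 N/C

By cylindrical symmetry E is radial; use a coaxial Gaussian cylinder of radius 17.6 mm and length L (between the conductors, 10.1 mm < r < 22.1 mm).
Only the inner wire is enclosed; the outer shell contributes nothing inside itself. λ_enc = λ₁ = 1.74×10^-6 C/m.
By Gauss's law (flux through the curved wall only), E·2πrL = λ_enc L/ε₀.
E = |λ_enc|/(2πε₀r) = (1.74×10^-6)/(2π·8.85×10^-12·0.0176) = 1.78e6 N/C.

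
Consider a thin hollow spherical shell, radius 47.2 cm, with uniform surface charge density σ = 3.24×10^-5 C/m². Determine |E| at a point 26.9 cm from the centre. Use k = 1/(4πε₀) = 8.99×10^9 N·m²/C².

Take a concentric spherical Gaussian surface of radius r = 26.9 cm (inside the shell, r < 47.2 cm).
All the charge is outside the Gaussian surface: Q_enc = 0, hence E = 0 everywhere inside the shell.

E = 0 (no enclosed charge)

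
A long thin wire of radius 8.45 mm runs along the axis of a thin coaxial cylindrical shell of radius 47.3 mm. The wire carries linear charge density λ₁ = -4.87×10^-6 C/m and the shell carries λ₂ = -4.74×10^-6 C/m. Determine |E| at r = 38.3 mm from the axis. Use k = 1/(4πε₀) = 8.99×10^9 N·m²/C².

|E| ≈ 2.29×10^6 N/C

Choose a coaxial cylinder of radius r = 38.3 mm (arbitrary length L) as the Gaussian surface (between the conductors, 8.45 mm < r < 47.3 mm).
Only the inner wire is enclosed; the outer shell contributes nothing inside itself. λ_enc = λ₁ = -4.87×10^-6 C/m.
Gauss's law: E·2πrL = λ_enc L/ε₀.
E = 2k|λ_enc|/r = 2(8.99×10^9)(4.87×10^-6)/(0.0383) = 2.29e6 N/C.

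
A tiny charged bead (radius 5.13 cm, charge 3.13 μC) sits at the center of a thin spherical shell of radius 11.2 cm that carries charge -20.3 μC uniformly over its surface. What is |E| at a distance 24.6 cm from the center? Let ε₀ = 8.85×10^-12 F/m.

E ≈ 2.55e6 V/m

Use a concentric Gaussian sphere at r = 24.6 cm (r > 11.2 cm, enclosing both).
Q_enc = (3.13 μC) + (-20.3 μC) = -1.717e-5 C.
Gauss's law: E·4πr² = Q_enc/ε₀.
E = |Q_enc|/(4πε₀r²) = (1.717×10^-5)/(4π·8.85×10^-12·(0.246)²) = 2.55×10^6 N/C.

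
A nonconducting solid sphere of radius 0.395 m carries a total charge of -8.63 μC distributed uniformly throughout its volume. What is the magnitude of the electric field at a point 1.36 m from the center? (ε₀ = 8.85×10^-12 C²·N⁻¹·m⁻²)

4.20e4 N/C

By spherical symmetry E is radial; choose a Gaussian sphere of radius r = 1.36 m (r > R, so the entire charge is enclosed).
Q_enc = -8.63 μC = -8.63×10^-6 C.
Applying ∮E·dA = Q_enc/ε₀ with Φ = E(4πr²):
E = |Q_enc|/(4πε₀r²) = (8.63e-6)/(4π·8.85×10^-12·(1.36)²) = 4.20e4 N/C.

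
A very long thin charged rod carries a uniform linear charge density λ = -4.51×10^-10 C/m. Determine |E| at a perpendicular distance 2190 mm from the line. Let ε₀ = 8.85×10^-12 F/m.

Take a coaxial cylindrical Gaussian surface of radius r = 2190 mm and length L.
Q_enc = λL, so λ_enc = -4.51×10^-10 C/m.
By Gauss's law (flux through the curved wall only), E·2πrL = λ_enc L/ε₀.
E = |λ_enc|/(2πε₀r) = (4.51e-10)/(2π·8.85×10^-12·2.19) = 3.7 N/C.

E = 3.7 N/C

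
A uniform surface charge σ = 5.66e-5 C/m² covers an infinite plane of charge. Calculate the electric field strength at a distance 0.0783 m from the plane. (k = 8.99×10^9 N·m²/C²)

The symmetry is planar: E is normal to the sheet and the same magnitude on both sides. Take a pillbox straddling the sheet with end-cap area A.
Only the two end caps contribute flux: Φ = 2EA. With Q_enc = σA, Gauss's law gives E = |σ|/(2ε₀).
E = 2πk|σ| = 2π(8.99×10^9)(5.66×10^-5) = 3.20×10^6 N/C.

|E| ≈ 3.20e6 V/m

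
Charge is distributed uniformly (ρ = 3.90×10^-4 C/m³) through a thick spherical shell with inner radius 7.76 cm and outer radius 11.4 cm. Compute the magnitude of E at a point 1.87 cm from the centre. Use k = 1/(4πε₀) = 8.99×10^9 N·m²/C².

By spherical symmetry E is radial; choose a Gaussian sphere of radius r = 1.87 cm (r < 7.76 cm, inside the empty cavity).
No charge is enclosed, so by Gauss's law E·4πr² = 0 ⇒ E = 0.

E = 0 (no enclosed charge)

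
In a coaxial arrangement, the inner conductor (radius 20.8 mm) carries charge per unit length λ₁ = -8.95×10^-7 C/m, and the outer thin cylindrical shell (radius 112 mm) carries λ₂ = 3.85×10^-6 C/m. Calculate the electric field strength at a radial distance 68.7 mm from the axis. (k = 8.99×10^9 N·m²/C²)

By cylindrical symmetry E is radial; use a coaxial Gaussian cylinder of radius 68.7 mm and length L (between the conductors, 20.8 mm < r < 112 mm).
Only the inner wire is enclosed; the outer shell contributes nothing inside itself. λ_enc = λ₁ = -8.95×10^-7 C/m.
Gauss's law: E·2πrL = λ_enc L/ε₀.
E = 2k|λ_enc|/r = 2(8.99×10^9)(8.95×10^-7)/(0.0687) = 2.34×10^5 N/C.

|E| = 2.34×10^5 N/C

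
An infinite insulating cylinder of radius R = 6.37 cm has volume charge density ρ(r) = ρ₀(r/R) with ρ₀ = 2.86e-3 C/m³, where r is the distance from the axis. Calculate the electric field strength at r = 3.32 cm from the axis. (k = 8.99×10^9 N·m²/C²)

Coaxial Gaussian cylinder, radius r = 3.32 cm, length L (r < R).
λ_enc = ∫₀^r ρ(r')·2πr' dr' = (2πρ₀/R)·r^3/3 = 3.441×10^-6 C/m.
Gauss's law: E·2πrL = λ_enc L/ε₀.
E = 2k|λ_enc|/r = 2(8.99×10^9)(3.441e-6)/(0.0332) = 1.86×10^6 N/C.

|E| ≈ 1.86e6 N/C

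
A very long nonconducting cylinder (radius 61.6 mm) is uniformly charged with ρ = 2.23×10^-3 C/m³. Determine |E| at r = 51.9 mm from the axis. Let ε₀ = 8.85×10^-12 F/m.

Coaxial Gaussian cylinder, radius r = 51.9 mm, length L (r < R).
Enclosed charge per unit length: λ_enc = ρ·πr² = (2.23×10^-3)π(0.0519)² = 1.887e-5 C/m.
Applying ∮E·dA = Q_enc/ε₀ with the end caps contributing no flux:
E = |λ_enc|/(2πε₀r) = (1.887e-5)/(2π·8.85×10^-12·0.0519) = 6.54×10^6 N/C.

E = 6.54×10^6 V/m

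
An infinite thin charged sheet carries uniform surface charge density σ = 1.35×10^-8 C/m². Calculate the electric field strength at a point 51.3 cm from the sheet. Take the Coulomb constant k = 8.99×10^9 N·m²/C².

763 V/m

By planar symmetry E is perpendicular to the sheet and uniform; use a Gaussian pillbox with flat faces of area A on each side of the sheet.
Only the two end caps contribute flux: Φ = 2EA. With Q_enc = σA, Gauss's law gives E = |σ|/(2ε₀).
E = 2πk|σ| = 2π(8.99×10^9)(1.35e-8) = 763 N/C.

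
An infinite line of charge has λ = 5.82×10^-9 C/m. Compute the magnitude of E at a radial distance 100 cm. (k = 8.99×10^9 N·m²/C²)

Coaxial Gaussian cylinder, radius r = 100 cm, length L.
Q_enc = λL, so λ_enc = 5.82×10^-9 C/m.
By Gauss's law (flux through the curved wall only), E·2πrL = λ_enc L/ε₀.
E = 2k|λ_enc|/r = 2(8.99×10^9)(5.82×10^-9)/(1) = 105 N/C.

E = 105 N/C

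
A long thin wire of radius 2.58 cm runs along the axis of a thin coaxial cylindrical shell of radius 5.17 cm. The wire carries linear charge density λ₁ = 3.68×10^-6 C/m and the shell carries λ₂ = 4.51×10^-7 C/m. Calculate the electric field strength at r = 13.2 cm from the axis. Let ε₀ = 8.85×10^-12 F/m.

|E| = 5.63×10^5 N/C

Take a coaxial cylindrical Gaussian surface of radius r = 13.2 cm and length L (r > 5.17 cm, enclosing both).
λ_enc = λ₁ + λ₂ = (3.68×10^-6) + (4.51×10^-7) = 4.131×10^-6 C/m.
Since E is radial and uniform over the curved surface, Φ = E·2πrL = Q_enc/ε₀ = λ_enc L/ε₀.
E = |λ_enc|/(2πε₀r) = (4.131×10^-6)/(2π·8.85×10^-12·0.132) = 5.63e5 N/C.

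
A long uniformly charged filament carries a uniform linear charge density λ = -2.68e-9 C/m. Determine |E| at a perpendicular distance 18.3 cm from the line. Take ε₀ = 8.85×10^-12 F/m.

Take a coaxial cylindrical Gaussian surface of radius r = 18.3 cm and length L.
Q_enc = λL, so λ_enc = -2.68×10^-9 C/m.
Gauss's law: E·2πrL = λ_enc L/ε₀.
E = |λ_enc|/(2πε₀r) = (2.68×10^-9)/(2π·8.85×10^-12·0.183) = 263 N/C.

|E| ≈ 263 V/m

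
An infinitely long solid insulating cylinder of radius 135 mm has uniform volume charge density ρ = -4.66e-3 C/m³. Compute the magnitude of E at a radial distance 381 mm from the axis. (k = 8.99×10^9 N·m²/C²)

Choose a coaxial cylinder of radius r = 381 mm (arbitrary length L) as the Gaussian surface (r > 135 mm, full cross-section enclosed).
λ_enc = ρ·πR² = (-4.66×10^-3)π(0.135)² = -2.668×10^-4 C/m.
Gauss's law: E·2πrL = λ_enc L/ε₀.
E = 2k|λ_enc|/r = 2(8.99×10^9)(2.668×10^-4)/(0.381) = 1.26e7 N/C.

|E| = 1.26×10^7 N/C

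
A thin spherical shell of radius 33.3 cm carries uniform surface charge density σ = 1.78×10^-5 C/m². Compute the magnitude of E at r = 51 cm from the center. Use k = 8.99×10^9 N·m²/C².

Use a concentric Gaussian sphere at r = 51 cm (r > 33.3 cm).
The entire shell is enclosed: Q_enc = σ·4πR² = (1.78×10^-5)·4π·(0.333)² = 2.48e-5 C.
By Gauss's law, ∮E·dA = E·4πr² = Q_enc/ε₀.
E = k|Q_enc|/r² = (8.99×10^9)(2.48e-5)/(0.51)² = 8.57×10^5 N/C.

|E| ≈ 8.57e5 V/m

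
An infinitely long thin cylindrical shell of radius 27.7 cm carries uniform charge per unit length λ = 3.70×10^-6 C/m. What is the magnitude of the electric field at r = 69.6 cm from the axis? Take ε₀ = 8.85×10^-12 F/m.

Coaxial Gaussian cylinder, radius r = 69.6 cm, length L (r > 27.7 cm).
The full line charge is enclosed: λ_enc = 3.70×10^-6 C/m.
Applying ∮E·dA = Q_enc/ε₀ with the end caps contributing no flux:
E = |λ_enc|/(2πε₀r) = (3.70e-6)/(2π·8.85×10^-12·0.696) = 9.56×10^4 N/C.

9.56×10^4 N/C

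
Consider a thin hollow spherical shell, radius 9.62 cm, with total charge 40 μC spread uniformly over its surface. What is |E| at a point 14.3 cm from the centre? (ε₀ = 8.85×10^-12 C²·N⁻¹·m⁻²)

Take a concentric spherical Gaussian surface of radius r = 14.3 cm (r > 9.62 cm).
The entire shell is enclosed: Q_enc = 4.00e-5 C.
By Gauss's law, ∮E·dA = E·4πr² = Q_enc/ε₀.
E = |Q_enc|/(4πε₀r²) = (4.00×10^-5)/(4π·8.85×10^-12·(0.143)²) = 1.76e7 N/C.

E ≈ 1.76e7 N/C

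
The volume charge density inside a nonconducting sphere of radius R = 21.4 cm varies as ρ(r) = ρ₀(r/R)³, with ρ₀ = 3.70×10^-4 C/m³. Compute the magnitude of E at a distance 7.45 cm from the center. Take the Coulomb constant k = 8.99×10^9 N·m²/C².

|E| ≈ 2.19×10^4 N/C

Symmetry ⇒ E = E(r) r̂. Gaussian sphere of radius r = 7.45 cm (r < R).
Integrate the density: Q_enc = 4π ∫₀^r ρ₀(r'/R)^3 r'² dr' = 4πρ₀ r^6/(6·R³) = 1.352×10^-8 C.
By Gauss's law, ∮E·dA = E·4πr² = Q_enc/ε₀.
E = k|Q_enc|/r² = (8.99×10^9)(1.352e-8)/(0.0745)² = 2.19×10^4 N/C.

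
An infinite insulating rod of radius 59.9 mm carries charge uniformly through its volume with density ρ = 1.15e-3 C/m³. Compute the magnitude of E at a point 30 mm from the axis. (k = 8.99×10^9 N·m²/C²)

Coaxial Gaussian cylinder, radius r = 30 mm, length L (r < R).
Charge inside radius r per length L is ρ·πr²·L, so λ_enc = ρπr² = 3.252×10^-6 C/m.
Applying ∮E·dA = Q_enc/ε₀ with the end caps contributing no flux:
E = 2k|λ_enc|/r = 2(8.99×10^9)(3.252e-6)/(0.03) = 1.95e6 N/C.

|E| ≈ 1.95×10^6 N/C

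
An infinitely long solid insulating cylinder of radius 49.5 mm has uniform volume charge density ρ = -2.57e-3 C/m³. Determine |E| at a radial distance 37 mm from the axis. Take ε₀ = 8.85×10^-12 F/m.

E = 5.37×10^6 N/C

Take a coaxial cylindrical Gaussian surface of radius r = 37 mm and length L (r < R).
Enclosed charge per unit length: λ_enc = ρ·πr² = (-2.57×10^-3)π(0.037)² = -1.105×10^-5 C/m.
By Gauss's law (flux through the curved wall only), E·2πrL = λ_enc L/ε₀.
E = |λ_enc|/(2πε₀r) = (1.105e-5)/(2π·8.85×10^-12·0.037) = 5.37×10^6 N/C.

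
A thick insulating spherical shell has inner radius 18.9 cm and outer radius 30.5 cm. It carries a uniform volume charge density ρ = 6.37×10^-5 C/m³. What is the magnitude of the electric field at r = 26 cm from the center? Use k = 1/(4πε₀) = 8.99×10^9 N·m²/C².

By spherical symmetry E is radial; choose a Gaussian sphere of radius r = 26 cm (within the shell material, 18.9 cm < r < 30.5 cm).
Only the shell between 18.9 cm and r is enclosed: Q_enc = ρ·(4π/3)(r³ − a³) = (6.37×10^-5)·(4π/3)·((0.26)³ − (0.189)³) = 2.888×10^-6 C.
By Gauss's law, ∮E·dA = E·4πr² = Q_enc/ε₀.
E = k|Q_enc|/r² = (8.99×10^9)(2.888×10^-6)/(0.26)² = 3.84×10^5 N/C.

E ≈ 3.84×10^5 N/C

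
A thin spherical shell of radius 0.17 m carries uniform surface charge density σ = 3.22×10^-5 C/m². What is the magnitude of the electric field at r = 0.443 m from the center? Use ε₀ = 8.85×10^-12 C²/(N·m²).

|E| ≈ 5.36×10^5 N/C

Symmetry ⇒ E = E(r) r̂. Gaussian sphere of radius r = 0.443 m (r > 0.17 m).
The entire shell is enclosed: Q_enc = σ·4πR² = (3.22×10^-5)·4π·(0.17)² = 1.169×10^-5 C.
Gauss's law: E·4πr² = Q_enc/ε₀.
E = |Q_enc|/(4πε₀r²) = (1.169e-5)/(4π·8.85×10^-12·(0.443)²) = 5.36e5 N/C.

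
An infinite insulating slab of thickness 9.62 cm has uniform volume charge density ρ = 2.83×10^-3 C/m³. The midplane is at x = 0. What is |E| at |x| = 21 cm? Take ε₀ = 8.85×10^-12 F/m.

|E| = 1.54×10^7 V/m

The point |x| = 21 cm lies outside the slab (half-thickness 0.0481 m). A symmetric pillbox spanning the full slab encloses Q_enc = ρ·d·A.
Flux = 2EA ⇒ E = |ρ|d/(2ε₀), independent of distance outside.
E = (2.83×10^-3)(0.0962)/(2·8.85×10^-12) = 1.54e7 N/C.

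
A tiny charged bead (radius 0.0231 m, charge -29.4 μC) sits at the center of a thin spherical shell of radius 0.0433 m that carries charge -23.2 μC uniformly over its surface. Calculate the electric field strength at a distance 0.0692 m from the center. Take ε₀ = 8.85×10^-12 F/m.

Symmetry ⇒ E = E(r) r̂. Gaussian sphere of radius r = 0.0692 m (r > 0.0433 m, enclosing both).
Q_enc = (-29.4 μC) + (-23.2 μC) = -5.26e-5 C.
By Gauss's law, ∮E·dA = E·4πr² = Q_enc/ε₀.
E = |Q_enc|/(4πε₀r²) = (5.26e-5)/(4π·8.85×10^-12·(0.0692)²) = 9.88×10^7 N/C.

E = 9.88e7 N/C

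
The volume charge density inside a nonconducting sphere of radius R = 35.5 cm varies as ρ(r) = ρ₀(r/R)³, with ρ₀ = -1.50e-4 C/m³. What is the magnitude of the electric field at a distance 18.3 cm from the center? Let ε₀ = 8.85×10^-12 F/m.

|E| = 7.08×10^4 N/C

By spherical symmetry E is radial; choose a Gaussian sphere of radius r = 18.3 cm (r < R).
Q_enc = ∫₀^r ρ(r')·4πr'² dr' = (4πρ₀/R³) ∫₀^r r'^5 dr' = 4πρ₀ r^6/(6·R³) = -2.637e-7 C.
By Gauss's law, ∮E·dA = E·4πr² = Q_enc/ε₀.
E = |Q_enc|/(4πε₀r²) = (2.637e-7)/(4π·8.85×10^-12·(0.183)²) = 7.08e4 N/C.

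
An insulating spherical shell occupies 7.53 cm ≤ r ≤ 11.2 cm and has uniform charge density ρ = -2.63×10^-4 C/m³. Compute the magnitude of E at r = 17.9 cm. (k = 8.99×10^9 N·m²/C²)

Use a concentric Gaussian sphere at r = 17.9 cm (r > 11.2 cm, enclosing the whole shell).
Q_enc = ρ·(4π/3)(b³ − a³) = (-2.63×10^-4)·(4π/3)·((0.112)³ − (0.0753)³) = -1.077×10^-6 C.
Gauss's law: E·4πr² = Q_enc/ε₀.
E = k|Q_enc|/r² = (8.99×10^9)(1.077×10^-6)/(0.179)² = 3.02×10^5 N/C.

|E| = 3.02×10^5 N/C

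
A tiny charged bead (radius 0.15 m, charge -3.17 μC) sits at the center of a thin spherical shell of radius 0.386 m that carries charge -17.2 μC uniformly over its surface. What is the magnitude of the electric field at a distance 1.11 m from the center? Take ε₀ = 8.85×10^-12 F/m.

|E| = 1.49×10^5 N/C

Symmetry ⇒ E = E(r) r̂. Gaussian sphere of radius r = 1.11 m (r > 0.386 m, enclosing both).
Q_enc = (-3.17 μC) + (-17.2 μC) = -2.037e-5 C.
Gauss's law: E·4πr² = Q_enc/ε₀.
E = |Q_enc|/(4πε₀r²) = (2.037×10^-5)/(4π·8.85×10^-12·(1.11)²) = 1.49×10^5 N/C.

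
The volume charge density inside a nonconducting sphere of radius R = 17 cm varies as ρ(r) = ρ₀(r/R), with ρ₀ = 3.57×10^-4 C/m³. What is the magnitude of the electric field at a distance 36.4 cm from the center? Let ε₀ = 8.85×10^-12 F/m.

Use a concentric Gaussian sphere at r = 36.4 cm (r > R, all charge enclosed).
Q_enc = 4π ∫₀^R ρ₀(r'/R)^1 r'² dr' = 4πρ₀R³/4 = 5.51×10^-6 C.
Gauss's law: E·4πr² = Q_enc/ε₀.
E = |Q_enc|/(4πε₀r²) = (5.51e-6)/(4π·8.85×10^-12·(0.364)²) = 3.74×10^5 N/C.

|E| ≈ 3.74×10^5 N/C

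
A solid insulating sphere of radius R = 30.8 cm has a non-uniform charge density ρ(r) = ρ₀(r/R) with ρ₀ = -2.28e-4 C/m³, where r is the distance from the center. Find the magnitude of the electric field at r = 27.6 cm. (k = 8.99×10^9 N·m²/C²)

|E| ≈ 1.59×10^6 N/C

Take a concentric spherical Gaussian surface of radius r = 27.6 cm (r < R).
Q_enc = ∫₀^r ρ(r')·4πr'² dr' = (4πρ₀/R) ∫₀^r r'^3 dr' = 4πρ₀ r^4/(4·R) = -1.349e-5 C.
Gauss's law: E·4πr² = Q_enc/ε₀.
E = k|Q_enc|/r² = (8.99×10^9)(1.349×10^-5)/(0.276)² = 1.59e6 N/C.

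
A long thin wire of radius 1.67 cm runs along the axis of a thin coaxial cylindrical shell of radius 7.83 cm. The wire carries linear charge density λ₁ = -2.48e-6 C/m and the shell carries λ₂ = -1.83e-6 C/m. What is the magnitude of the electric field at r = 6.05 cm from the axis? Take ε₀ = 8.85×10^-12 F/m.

Choose a coaxial cylinder of radius r = 6.05 cm (arbitrary length L) as the Gaussian surface (between the conductors, 1.67 cm < r < 7.83 cm).
Only the inner wire is enclosed; the outer shell contributes nothing inside itself. λ_enc = λ₁ = -2.48×10^-6 C/m.
By Gauss's law (flux through the curved wall only), E·2πrL = λ_enc L/ε₀.
E = |λ_enc|/(2πε₀r) = (2.48×10^-6)/(2π·8.85×10^-12·0.0605) = 7.37e5 N/C.

E = 7.37×10^5 N/C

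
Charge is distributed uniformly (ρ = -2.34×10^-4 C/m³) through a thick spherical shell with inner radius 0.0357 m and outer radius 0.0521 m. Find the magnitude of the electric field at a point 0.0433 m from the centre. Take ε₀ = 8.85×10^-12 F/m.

1.68×10^5 N/C

By spherical symmetry E is radial; choose a Gaussian sphere of radius r = 0.0433 m (within the shell material, 0.0357 m < r < 0.0521 m).
Only the shell between 0.0357 m and r is enclosed: Q_enc = ρ·(4π/3)(r³ − a³) = (-2.34×10^-4)·(4π/3)·((0.0433)³ − (0.0357)³) = -3.498e-8 C.
Applying ∮E·dA = Q_enc/ε₀ with Φ = E(4πr²):
E = |Q_enc|/(4πε₀r²) = (3.498×10^-8)/(4π·8.85×10^-12·(0.0433)²) = 1.68×10^5 N/C.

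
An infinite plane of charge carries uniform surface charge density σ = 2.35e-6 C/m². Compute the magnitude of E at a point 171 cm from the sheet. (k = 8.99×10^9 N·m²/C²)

The symmetry is planar: E is normal to the sheet and the same magnitude on both sides. Take a pillbox straddling the sheet with end-cap area A.
Flux Φ = 2EA and Q_enc = σA, so 2EA = σA/ε₀ ⇒ E = |σ|/(2ε₀), independent of distance.
E = 2πk|σ| = 2π(8.99×10^9)(2.35×10^-6) = 1.33×10^5 N/C.

|E| = 1.33e5 V/m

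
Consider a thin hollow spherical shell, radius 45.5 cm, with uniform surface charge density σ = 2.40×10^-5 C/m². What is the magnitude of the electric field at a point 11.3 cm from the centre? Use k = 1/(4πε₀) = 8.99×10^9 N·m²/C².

E = 0

By spherical symmetry E is radial; choose a Gaussian sphere of radius r = 11.3 cm (inside the shell, r < 45.5 cm).
No charge lies within this surface, so Q_enc = 0 and Gauss's law gives E·4πr² = 0 ⇒ E = 0.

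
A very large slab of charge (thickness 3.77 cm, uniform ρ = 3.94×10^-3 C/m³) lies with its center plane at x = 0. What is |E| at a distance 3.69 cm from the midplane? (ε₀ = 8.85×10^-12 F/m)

The point |x| = 3.69 cm lies outside the slab (half-thickness 0.01885 m). A symmetric pillbox spanning the full slab encloses Q_enc = ρ·d·A.
Flux = 2EA ⇒ E = |ρ|d/(2ε₀), independent of distance outside.
E = (3.94e-3)(0.0377)/(2·8.85×10^-12) = 8.39×10^6 N/C.

8.39e6 V/m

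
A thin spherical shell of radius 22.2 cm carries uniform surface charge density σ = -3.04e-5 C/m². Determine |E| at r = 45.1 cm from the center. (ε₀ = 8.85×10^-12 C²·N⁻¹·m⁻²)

Take a concentric spherical Gaussian surface of radius r = 45.1 cm (r > 22.2 cm).
The entire shell is enclosed: Q_enc = σ·4πR² = (-3.04×10^-5)·4π·(0.222)² = -1.883e-5 C.
By Gauss's law, ∮E·dA = E·4πr² = Q_enc/ε₀.
E = |Q_enc|/(4πε₀r²) = (1.883×10^-5)/(4π·8.85×10^-12·(0.451)²) = 8.32×10^5 N/C.

E = 8.32e5 V/m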